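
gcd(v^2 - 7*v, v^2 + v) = v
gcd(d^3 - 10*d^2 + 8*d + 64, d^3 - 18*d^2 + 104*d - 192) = d^2 - 12*d + 32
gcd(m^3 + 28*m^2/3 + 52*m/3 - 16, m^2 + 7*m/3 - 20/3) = m + 4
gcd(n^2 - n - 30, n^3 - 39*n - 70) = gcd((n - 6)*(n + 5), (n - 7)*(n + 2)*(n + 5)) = n + 5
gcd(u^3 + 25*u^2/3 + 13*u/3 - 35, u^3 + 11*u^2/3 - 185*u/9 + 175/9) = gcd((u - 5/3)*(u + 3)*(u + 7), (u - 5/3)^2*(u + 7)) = u^2 + 16*u/3 - 35/3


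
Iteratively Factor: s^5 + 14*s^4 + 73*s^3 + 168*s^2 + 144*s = (s + 4)*(s^4 + 10*s^3 + 33*s^2 + 36*s) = (s + 3)*(s + 4)*(s^3 + 7*s^2 + 12*s) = (s + 3)*(s + 4)^2*(s^2 + 3*s) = s*(s + 3)*(s + 4)^2*(s + 3)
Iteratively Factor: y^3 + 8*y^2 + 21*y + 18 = (y + 3)*(y^2 + 5*y + 6) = (y + 2)*(y + 3)*(y + 3)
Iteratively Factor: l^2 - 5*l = (l)*(l - 5)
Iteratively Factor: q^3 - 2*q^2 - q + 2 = (q + 1)*(q^2 - 3*q + 2) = (q - 2)*(q + 1)*(q - 1)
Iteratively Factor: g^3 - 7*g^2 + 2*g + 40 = (g - 5)*(g^2 - 2*g - 8) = (g - 5)*(g - 4)*(g + 2)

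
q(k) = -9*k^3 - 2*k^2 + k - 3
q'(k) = -27*k^2 - 4*k + 1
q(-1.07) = 4.67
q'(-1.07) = -25.63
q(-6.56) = 2445.08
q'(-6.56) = -1134.67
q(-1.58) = 25.93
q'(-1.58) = -60.08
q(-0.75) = -1.08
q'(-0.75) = -11.19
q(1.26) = -22.92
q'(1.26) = -46.91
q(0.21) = -2.96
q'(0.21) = -1.03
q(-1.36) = 14.58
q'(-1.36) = -43.50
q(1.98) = -78.72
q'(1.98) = -112.77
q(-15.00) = 29907.00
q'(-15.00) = -6014.00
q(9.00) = -6717.00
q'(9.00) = -2222.00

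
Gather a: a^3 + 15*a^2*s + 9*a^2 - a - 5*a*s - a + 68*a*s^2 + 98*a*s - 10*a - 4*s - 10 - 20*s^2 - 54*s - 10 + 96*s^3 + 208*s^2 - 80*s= a^3 + a^2*(15*s + 9) + a*(68*s^2 + 93*s - 12) + 96*s^3 + 188*s^2 - 138*s - 20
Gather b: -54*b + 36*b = -18*b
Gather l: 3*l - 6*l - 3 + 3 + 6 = 6 - 3*l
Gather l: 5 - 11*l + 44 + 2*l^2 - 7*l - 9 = 2*l^2 - 18*l + 40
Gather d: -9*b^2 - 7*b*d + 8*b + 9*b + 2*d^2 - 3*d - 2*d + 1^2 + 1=-9*b^2 + 17*b + 2*d^2 + d*(-7*b - 5) + 2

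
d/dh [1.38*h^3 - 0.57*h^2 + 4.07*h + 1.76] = 4.14*h^2 - 1.14*h + 4.07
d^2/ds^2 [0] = 0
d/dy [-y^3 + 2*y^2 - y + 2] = -3*y^2 + 4*y - 1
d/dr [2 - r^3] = -3*r^2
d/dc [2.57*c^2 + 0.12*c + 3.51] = 5.14*c + 0.12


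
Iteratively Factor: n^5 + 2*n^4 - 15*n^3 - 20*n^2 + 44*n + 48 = (n + 4)*(n^4 - 2*n^3 - 7*n^2 + 8*n + 12) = (n + 1)*(n + 4)*(n^3 - 3*n^2 - 4*n + 12) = (n - 2)*(n + 1)*(n + 4)*(n^2 - n - 6) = (n - 3)*(n - 2)*(n + 1)*(n + 4)*(n + 2)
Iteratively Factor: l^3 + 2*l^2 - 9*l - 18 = (l + 3)*(l^2 - l - 6) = (l - 3)*(l + 3)*(l + 2)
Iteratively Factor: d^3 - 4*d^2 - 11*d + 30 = (d + 3)*(d^2 - 7*d + 10) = (d - 5)*(d + 3)*(d - 2)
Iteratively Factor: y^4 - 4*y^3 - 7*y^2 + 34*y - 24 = (y - 1)*(y^3 - 3*y^2 - 10*y + 24) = (y - 2)*(y - 1)*(y^2 - y - 12) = (y - 4)*(y - 2)*(y - 1)*(y + 3)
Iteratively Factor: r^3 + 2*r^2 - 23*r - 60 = (r + 3)*(r^2 - r - 20) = (r - 5)*(r + 3)*(r + 4)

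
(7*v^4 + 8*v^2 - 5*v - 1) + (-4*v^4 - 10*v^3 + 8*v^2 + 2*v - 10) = 3*v^4 - 10*v^3 + 16*v^2 - 3*v - 11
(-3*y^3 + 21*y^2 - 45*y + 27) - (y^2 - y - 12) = -3*y^3 + 20*y^2 - 44*y + 39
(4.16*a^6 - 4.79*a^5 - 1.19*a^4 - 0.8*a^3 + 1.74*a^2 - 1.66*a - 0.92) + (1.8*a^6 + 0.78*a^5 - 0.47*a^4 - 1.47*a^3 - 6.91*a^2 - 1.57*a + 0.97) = 5.96*a^6 - 4.01*a^5 - 1.66*a^4 - 2.27*a^3 - 5.17*a^2 - 3.23*a + 0.0499999999999999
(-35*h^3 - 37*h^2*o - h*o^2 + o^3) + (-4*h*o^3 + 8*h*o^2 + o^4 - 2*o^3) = -35*h^3 - 37*h^2*o - 4*h*o^3 + 7*h*o^2 + o^4 - o^3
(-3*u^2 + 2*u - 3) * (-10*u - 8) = 30*u^3 + 4*u^2 + 14*u + 24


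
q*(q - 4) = q^2 - 4*q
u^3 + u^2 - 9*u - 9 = (u - 3)*(u + 1)*(u + 3)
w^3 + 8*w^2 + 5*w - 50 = (w - 2)*(w + 5)^2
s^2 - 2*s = s*(s - 2)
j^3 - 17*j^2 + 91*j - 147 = (j - 7)^2*(j - 3)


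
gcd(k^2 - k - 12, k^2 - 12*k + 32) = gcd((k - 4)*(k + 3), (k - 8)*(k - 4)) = k - 4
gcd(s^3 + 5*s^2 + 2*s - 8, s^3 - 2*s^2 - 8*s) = s + 2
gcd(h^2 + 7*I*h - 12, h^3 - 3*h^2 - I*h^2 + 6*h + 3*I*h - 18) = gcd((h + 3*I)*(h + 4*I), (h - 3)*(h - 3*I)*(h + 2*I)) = 1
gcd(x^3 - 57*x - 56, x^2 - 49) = x + 7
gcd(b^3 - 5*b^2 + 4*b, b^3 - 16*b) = b^2 - 4*b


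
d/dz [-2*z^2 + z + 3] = 1 - 4*z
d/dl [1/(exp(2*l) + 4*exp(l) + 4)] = 2*(-exp(l) - 2)*exp(l)/(exp(2*l) + 4*exp(l) + 4)^2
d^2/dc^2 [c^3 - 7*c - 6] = 6*c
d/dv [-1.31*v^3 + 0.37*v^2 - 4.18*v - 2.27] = -3.93*v^2 + 0.74*v - 4.18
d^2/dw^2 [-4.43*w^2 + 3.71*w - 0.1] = -8.86000000000000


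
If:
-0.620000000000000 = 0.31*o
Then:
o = -2.00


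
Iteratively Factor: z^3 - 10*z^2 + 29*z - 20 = (z - 4)*(z^2 - 6*z + 5) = (z - 5)*(z - 4)*(z - 1)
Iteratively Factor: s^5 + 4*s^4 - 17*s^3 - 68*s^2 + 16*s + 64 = (s - 4)*(s^4 + 8*s^3 + 15*s^2 - 8*s - 16) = (s - 4)*(s + 4)*(s^3 + 4*s^2 - s - 4) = (s - 4)*(s + 1)*(s + 4)*(s^2 + 3*s - 4) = (s - 4)*(s + 1)*(s + 4)^2*(s - 1)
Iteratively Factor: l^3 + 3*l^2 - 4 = (l + 2)*(l^2 + l - 2) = (l - 1)*(l + 2)*(l + 2)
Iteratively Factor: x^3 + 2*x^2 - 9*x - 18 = (x + 3)*(x^2 - x - 6) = (x + 2)*(x + 3)*(x - 3)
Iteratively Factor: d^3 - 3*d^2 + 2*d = (d)*(d^2 - 3*d + 2) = d*(d - 2)*(d - 1)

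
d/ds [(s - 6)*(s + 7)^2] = (s + 7)*(3*s - 5)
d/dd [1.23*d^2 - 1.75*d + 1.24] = 2.46*d - 1.75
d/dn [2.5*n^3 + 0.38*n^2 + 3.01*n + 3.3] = 7.5*n^2 + 0.76*n + 3.01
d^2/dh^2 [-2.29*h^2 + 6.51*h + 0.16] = -4.58000000000000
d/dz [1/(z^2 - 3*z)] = (3 - 2*z)/(z^2*(z - 3)^2)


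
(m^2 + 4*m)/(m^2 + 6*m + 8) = m/(m + 2)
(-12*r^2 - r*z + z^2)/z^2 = -12*r^2/z^2 - r/z + 1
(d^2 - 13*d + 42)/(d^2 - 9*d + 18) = (d - 7)/(d - 3)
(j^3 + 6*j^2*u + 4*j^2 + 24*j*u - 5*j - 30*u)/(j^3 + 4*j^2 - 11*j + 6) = (j^2 + 6*j*u + 5*j + 30*u)/(j^2 + 5*j - 6)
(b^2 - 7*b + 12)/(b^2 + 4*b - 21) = (b - 4)/(b + 7)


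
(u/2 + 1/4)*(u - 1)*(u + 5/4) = u^3/2 + 3*u^2/8 - 9*u/16 - 5/16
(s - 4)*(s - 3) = s^2 - 7*s + 12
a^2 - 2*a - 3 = (a - 3)*(a + 1)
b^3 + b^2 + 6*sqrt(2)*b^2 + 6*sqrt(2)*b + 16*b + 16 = (b + 1)*(b + 2*sqrt(2))*(b + 4*sqrt(2))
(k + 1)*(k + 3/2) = k^2 + 5*k/2 + 3/2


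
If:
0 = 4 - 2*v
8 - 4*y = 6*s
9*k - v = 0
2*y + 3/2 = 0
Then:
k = 2/9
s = 11/6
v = 2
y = -3/4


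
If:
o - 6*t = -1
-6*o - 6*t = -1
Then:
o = 0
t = 1/6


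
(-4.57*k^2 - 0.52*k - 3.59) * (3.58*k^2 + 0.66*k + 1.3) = -16.3606*k^4 - 4.8778*k^3 - 19.1364*k^2 - 3.0454*k - 4.667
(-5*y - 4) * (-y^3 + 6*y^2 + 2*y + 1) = 5*y^4 - 26*y^3 - 34*y^2 - 13*y - 4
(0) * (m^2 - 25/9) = 0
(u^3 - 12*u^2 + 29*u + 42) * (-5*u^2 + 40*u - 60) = -5*u^5 + 100*u^4 - 685*u^3 + 1670*u^2 - 60*u - 2520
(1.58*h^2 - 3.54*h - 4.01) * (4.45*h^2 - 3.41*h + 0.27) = 7.031*h^4 - 21.1408*h^3 - 5.3465*h^2 + 12.7183*h - 1.0827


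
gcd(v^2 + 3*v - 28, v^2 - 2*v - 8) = v - 4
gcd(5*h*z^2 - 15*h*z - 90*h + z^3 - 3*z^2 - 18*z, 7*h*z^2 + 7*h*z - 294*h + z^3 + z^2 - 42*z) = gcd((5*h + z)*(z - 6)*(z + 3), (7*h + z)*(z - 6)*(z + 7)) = z - 6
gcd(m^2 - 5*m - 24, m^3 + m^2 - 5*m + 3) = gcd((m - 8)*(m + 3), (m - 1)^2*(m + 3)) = m + 3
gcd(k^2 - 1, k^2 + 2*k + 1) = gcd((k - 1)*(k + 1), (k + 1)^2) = k + 1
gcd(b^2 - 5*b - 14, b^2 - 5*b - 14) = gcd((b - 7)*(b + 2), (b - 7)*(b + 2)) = b^2 - 5*b - 14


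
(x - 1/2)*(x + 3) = x^2 + 5*x/2 - 3/2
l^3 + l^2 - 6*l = l*(l - 2)*(l + 3)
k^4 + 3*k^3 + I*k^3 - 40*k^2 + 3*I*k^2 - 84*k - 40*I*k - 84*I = (k - 6)*(k + 2)*(k + 7)*(k + I)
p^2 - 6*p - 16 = (p - 8)*(p + 2)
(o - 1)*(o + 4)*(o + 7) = o^3 + 10*o^2 + 17*o - 28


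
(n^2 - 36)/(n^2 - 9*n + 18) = (n + 6)/(n - 3)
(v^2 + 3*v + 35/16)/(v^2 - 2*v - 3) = (v^2 + 3*v + 35/16)/(v^2 - 2*v - 3)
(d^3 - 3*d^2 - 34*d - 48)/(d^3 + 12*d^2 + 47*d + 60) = (d^2 - 6*d - 16)/(d^2 + 9*d + 20)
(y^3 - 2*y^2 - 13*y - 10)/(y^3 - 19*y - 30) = (y + 1)/(y + 3)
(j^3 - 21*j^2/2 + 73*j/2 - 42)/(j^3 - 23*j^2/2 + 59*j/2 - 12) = (2*j^2 - 15*j + 28)/(2*j^2 - 17*j + 8)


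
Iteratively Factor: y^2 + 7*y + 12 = (y + 3)*(y + 4)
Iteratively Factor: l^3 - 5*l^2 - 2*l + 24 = (l + 2)*(l^2 - 7*l + 12) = (l - 3)*(l + 2)*(l - 4)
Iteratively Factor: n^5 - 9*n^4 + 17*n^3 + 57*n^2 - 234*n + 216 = (n - 4)*(n^4 - 5*n^3 - 3*n^2 + 45*n - 54) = (n - 4)*(n - 3)*(n^3 - 2*n^2 - 9*n + 18) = (n - 4)*(n - 3)*(n - 2)*(n^2 - 9) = (n - 4)*(n - 3)^2*(n - 2)*(n + 3)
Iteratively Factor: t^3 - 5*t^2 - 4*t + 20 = (t + 2)*(t^2 - 7*t + 10) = (t - 2)*(t + 2)*(t - 5)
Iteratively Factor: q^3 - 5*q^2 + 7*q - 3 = (q - 1)*(q^2 - 4*q + 3) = (q - 3)*(q - 1)*(q - 1)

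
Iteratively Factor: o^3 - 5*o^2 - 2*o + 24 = (o - 3)*(o^2 - 2*o - 8) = (o - 4)*(o - 3)*(o + 2)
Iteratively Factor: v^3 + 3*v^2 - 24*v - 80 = (v + 4)*(v^2 - v - 20) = (v - 5)*(v + 4)*(v + 4)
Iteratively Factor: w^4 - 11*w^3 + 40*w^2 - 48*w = (w)*(w^3 - 11*w^2 + 40*w - 48) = w*(w - 3)*(w^2 - 8*w + 16) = w*(w - 4)*(w - 3)*(w - 4)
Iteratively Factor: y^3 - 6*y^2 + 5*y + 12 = (y - 3)*(y^2 - 3*y - 4) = (y - 4)*(y - 3)*(y + 1)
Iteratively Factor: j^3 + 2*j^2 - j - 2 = (j + 2)*(j^2 - 1) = (j + 1)*(j + 2)*(j - 1)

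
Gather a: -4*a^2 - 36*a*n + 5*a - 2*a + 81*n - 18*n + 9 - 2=-4*a^2 + a*(3 - 36*n) + 63*n + 7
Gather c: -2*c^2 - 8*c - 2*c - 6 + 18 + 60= -2*c^2 - 10*c + 72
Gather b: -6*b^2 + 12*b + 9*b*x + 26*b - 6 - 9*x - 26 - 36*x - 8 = -6*b^2 + b*(9*x + 38) - 45*x - 40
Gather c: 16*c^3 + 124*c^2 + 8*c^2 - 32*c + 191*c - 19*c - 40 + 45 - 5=16*c^3 + 132*c^2 + 140*c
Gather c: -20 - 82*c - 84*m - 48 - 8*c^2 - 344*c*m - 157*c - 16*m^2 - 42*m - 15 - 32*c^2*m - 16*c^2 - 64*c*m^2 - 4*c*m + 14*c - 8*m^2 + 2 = c^2*(-32*m - 24) + c*(-64*m^2 - 348*m - 225) - 24*m^2 - 126*m - 81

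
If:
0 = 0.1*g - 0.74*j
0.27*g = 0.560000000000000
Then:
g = 2.07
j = 0.28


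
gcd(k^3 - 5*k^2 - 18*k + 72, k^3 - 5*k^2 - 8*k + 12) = k - 6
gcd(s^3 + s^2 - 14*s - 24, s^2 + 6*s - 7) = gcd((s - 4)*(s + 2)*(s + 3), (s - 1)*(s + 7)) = 1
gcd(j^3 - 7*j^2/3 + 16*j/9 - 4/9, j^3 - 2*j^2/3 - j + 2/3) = j^2 - 5*j/3 + 2/3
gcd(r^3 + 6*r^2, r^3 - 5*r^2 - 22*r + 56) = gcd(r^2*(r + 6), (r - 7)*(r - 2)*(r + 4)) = 1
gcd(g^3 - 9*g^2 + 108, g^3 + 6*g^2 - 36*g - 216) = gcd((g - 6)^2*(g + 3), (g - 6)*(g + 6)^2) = g - 6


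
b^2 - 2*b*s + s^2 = (b - s)^2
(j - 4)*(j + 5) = j^2 + j - 20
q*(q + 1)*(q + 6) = q^3 + 7*q^2 + 6*q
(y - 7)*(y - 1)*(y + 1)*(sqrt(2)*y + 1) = sqrt(2)*y^4 - 7*sqrt(2)*y^3 + y^3 - 7*y^2 - sqrt(2)*y^2 - y + 7*sqrt(2)*y + 7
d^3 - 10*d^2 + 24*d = d*(d - 6)*(d - 4)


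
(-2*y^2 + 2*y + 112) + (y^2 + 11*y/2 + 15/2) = -y^2 + 15*y/2 + 239/2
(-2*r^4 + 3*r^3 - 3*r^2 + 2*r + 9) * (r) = -2*r^5 + 3*r^4 - 3*r^3 + 2*r^2 + 9*r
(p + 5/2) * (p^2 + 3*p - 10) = p^3 + 11*p^2/2 - 5*p/2 - 25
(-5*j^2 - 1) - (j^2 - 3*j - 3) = -6*j^2 + 3*j + 2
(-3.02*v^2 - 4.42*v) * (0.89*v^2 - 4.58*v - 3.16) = -2.6878*v^4 + 9.8978*v^3 + 29.7868*v^2 + 13.9672*v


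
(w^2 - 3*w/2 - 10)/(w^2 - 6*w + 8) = (w + 5/2)/(w - 2)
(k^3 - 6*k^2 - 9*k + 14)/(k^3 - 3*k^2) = (k^3 - 6*k^2 - 9*k + 14)/(k^2*(k - 3))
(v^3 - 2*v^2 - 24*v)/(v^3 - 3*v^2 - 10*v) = (-v^2 + 2*v + 24)/(-v^2 + 3*v + 10)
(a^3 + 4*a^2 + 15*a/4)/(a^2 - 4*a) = (a^2 + 4*a + 15/4)/(a - 4)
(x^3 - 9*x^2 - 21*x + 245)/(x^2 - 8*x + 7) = (x^2 - 2*x - 35)/(x - 1)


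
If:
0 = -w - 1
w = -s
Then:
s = 1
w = -1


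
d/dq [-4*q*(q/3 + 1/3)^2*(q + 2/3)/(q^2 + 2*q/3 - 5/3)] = 8*(-9*q^5 - 21*q^4 + 14*q^3 + 56*q^2 + 35*q + 5)/(9*(9*q^4 + 12*q^3 - 26*q^2 - 20*q + 25))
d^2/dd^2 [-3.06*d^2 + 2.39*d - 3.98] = -6.12000000000000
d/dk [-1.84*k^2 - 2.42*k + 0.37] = -3.68*k - 2.42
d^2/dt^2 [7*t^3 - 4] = 42*t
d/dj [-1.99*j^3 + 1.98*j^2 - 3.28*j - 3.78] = -5.97*j^2 + 3.96*j - 3.28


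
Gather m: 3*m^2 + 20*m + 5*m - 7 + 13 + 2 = 3*m^2 + 25*m + 8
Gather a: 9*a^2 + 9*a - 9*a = 9*a^2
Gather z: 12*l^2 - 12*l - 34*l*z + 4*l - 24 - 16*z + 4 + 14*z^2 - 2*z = 12*l^2 - 8*l + 14*z^2 + z*(-34*l - 18) - 20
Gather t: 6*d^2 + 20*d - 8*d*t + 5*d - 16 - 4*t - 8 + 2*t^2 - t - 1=6*d^2 + 25*d + 2*t^2 + t*(-8*d - 5) - 25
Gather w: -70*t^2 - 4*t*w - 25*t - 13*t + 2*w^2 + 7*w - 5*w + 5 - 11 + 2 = -70*t^2 - 38*t + 2*w^2 + w*(2 - 4*t) - 4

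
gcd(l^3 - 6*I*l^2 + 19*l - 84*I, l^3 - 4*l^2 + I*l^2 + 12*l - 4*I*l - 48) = l^2 + I*l + 12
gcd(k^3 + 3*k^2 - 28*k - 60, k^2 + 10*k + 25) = 1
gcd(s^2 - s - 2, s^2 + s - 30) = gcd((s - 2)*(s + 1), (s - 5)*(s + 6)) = 1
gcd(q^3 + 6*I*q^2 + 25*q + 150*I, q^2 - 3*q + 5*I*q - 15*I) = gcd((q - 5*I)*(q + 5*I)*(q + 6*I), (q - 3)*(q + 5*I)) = q + 5*I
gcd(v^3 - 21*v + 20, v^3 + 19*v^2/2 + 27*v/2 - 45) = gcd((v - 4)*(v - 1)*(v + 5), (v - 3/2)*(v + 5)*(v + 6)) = v + 5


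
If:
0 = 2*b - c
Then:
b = c/2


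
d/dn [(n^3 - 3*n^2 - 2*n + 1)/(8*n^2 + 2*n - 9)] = (8*n^4 + 4*n^3 - 17*n^2 + 38*n + 16)/(64*n^4 + 32*n^3 - 140*n^2 - 36*n + 81)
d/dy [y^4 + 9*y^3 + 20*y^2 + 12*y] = 4*y^3 + 27*y^2 + 40*y + 12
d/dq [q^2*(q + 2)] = q*(3*q + 4)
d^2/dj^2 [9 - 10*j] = 0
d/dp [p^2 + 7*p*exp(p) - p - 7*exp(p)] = 7*p*exp(p) + 2*p - 1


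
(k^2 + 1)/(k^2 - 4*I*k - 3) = (k + I)/(k - 3*I)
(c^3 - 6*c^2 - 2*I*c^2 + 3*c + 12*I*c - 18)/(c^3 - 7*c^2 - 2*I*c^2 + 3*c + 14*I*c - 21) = (c - 6)/(c - 7)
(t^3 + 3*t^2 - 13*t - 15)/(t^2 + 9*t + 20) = (t^2 - 2*t - 3)/(t + 4)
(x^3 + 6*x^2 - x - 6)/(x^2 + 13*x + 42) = (x^2 - 1)/(x + 7)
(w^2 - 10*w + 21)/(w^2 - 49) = (w - 3)/(w + 7)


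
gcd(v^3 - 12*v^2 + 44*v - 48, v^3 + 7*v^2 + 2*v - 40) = v - 2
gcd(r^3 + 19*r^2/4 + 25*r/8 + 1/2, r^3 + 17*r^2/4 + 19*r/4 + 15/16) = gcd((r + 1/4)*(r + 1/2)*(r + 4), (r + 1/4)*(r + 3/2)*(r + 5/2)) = r + 1/4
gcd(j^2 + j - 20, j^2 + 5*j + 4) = 1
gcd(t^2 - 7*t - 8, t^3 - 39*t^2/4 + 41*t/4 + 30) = t - 8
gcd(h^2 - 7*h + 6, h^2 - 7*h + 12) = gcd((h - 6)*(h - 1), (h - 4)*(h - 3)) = 1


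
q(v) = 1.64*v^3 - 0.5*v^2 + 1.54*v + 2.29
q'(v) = 4.92*v^2 - 1.0*v + 1.54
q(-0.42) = 1.43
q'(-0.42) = 2.83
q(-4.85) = -204.04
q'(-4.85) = 122.12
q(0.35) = 2.84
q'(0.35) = 1.79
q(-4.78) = -195.61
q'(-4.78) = 118.73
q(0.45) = 3.03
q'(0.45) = 2.09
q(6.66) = 474.84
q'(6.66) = 213.11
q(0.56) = 3.28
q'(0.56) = 2.52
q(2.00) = 16.49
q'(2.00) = 19.22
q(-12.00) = -2922.11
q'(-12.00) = 722.02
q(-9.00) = -1247.63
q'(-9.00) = 409.06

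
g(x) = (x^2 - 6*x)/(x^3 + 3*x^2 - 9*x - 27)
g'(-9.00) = -0.07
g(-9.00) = -0.31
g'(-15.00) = -0.01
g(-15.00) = -0.12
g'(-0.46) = 0.38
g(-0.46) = -0.13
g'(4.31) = 0.15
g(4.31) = -0.10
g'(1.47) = 0.15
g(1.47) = 0.22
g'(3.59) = 0.72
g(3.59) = -0.34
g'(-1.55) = 2.37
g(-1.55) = -1.22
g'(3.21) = 5.67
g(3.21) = -1.11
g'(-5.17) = -1.14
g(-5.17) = -1.50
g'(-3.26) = -530.55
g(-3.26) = -71.34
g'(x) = (2*x - 6)/(x^3 + 3*x^2 - 9*x - 27) + (x^2 - 6*x)*(-3*x^2 - 6*x + 9)/(x^3 + 3*x^2 - 9*x - 27)^2 = (-x^3 + 15*x^2 - 36*x + 54)/(x^5 + 3*x^4 - 18*x^3 - 54*x^2 + 81*x + 243)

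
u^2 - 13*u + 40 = (u - 8)*(u - 5)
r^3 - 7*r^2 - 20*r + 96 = (r - 8)*(r - 3)*(r + 4)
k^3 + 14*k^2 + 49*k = k*(k + 7)^2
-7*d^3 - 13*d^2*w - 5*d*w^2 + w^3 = (-7*d + w)*(d + w)^2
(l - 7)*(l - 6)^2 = l^3 - 19*l^2 + 120*l - 252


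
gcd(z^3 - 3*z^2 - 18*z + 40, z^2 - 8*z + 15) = z - 5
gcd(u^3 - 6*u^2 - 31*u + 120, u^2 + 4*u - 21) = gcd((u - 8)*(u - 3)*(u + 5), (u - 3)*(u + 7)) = u - 3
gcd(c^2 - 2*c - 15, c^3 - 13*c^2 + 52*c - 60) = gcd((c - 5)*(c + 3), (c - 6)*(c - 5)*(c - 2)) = c - 5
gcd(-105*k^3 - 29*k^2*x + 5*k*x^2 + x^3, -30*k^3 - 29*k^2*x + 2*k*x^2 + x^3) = -5*k + x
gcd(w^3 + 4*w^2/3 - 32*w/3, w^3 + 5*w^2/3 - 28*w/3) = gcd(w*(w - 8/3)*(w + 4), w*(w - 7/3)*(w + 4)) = w^2 + 4*w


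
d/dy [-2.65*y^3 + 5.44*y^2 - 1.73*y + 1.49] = -7.95*y^2 + 10.88*y - 1.73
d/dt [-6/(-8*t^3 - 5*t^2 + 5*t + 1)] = 6*(-24*t^2 - 10*t + 5)/(8*t^3 + 5*t^2 - 5*t - 1)^2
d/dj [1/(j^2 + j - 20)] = (-2*j - 1)/(j^2 + j - 20)^2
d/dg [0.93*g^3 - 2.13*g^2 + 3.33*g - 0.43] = 2.79*g^2 - 4.26*g + 3.33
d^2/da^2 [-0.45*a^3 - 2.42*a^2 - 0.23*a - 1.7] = -2.7*a - 4.84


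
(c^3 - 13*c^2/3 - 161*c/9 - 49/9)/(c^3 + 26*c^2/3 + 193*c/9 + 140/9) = (3*c^2 - 20*c - 7)/(3*c^2 + 19*c + 20)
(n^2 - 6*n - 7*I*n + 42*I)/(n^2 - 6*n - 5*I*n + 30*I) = (n - 7*I)/(n - 5*I)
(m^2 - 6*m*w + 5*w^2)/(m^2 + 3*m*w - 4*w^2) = (m - 5*w)/(m + 4*w)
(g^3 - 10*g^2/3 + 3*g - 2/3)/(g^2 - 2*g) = g - 4/3 + 1/(3*g)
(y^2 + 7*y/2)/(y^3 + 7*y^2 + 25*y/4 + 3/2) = 2*y*(2*y + 7)/(4*y^3 + 28*y^2 + 25*y + 6)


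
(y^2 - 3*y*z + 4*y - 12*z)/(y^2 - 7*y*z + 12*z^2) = (y + 4)/(y - 4*z)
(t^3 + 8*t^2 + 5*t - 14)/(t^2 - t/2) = 2*(t^3 + 8*t^2 + 5*t - 14)/(t*(2*t - 1))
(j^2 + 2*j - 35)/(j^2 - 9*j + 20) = (j + 7)/(j - 4)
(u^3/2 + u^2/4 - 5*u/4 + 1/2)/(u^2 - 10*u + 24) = (2*u^3 + u^2 - 5*u + 2)/(4*(u^2 - 10*u + 24))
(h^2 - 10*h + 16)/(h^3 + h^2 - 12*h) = (h^2 - 10*h + 16)/(h*(h^2 + h - 12))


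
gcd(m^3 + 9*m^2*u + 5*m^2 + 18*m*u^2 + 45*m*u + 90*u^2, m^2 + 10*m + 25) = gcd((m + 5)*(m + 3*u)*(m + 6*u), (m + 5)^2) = m + 5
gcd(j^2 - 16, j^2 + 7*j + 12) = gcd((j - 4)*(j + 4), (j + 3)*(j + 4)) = j + 4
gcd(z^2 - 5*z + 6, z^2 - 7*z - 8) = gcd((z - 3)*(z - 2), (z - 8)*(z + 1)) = 1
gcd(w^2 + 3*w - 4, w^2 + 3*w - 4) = w^2 + 3*w - 4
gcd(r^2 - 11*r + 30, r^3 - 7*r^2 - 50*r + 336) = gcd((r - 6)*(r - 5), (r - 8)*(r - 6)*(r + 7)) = r - 6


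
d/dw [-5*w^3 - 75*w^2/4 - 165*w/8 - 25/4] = -15*w^2 - 75*w/2 - 165/8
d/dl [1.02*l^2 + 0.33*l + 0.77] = 2.04*l + 0.33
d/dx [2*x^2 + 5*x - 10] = 4*x + 5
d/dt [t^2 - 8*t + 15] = 2*t - 8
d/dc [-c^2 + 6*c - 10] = 6 - 2*c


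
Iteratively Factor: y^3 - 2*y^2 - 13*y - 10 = (y + 2)*(y^2 - 4*y - 5) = (y - 5)*(y + 2)*(y + 1)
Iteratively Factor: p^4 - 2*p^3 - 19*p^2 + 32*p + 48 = (p - 3)*(p^3 + p^2 - 16*p - 16) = (p - 4)*(p - 3)*(p^2 + 5*p + 4) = (p - 4)*(p - 3)*(p + 1)*(p + 4)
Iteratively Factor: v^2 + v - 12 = (v + 4)*(v - 3)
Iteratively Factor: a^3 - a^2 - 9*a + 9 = (a - 3)*(a^2 + 2*a - 3) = (a - 3)*(a - 1)*(a + 3)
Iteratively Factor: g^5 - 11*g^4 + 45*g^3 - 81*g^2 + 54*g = (g - 3)*(g^4 - 8*g^3 + 21*g^2 - 18*g) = (g - 3)^2*(g^3 - 5*g^2 + 6*g) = (g - 3)^3*(g^2 - 2*g) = g*(g - 3)^3*(g - 2)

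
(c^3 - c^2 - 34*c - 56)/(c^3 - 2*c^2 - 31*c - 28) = (c + 2)/(c + 1)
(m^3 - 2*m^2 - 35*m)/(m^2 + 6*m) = (m^2 - 2*m - 35)/(m + 6)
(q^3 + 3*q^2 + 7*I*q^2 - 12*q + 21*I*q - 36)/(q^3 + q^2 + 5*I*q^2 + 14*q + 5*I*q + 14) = (q^3 + q^2*(3 + 7*I) + q*(-12 + 21*I) - 36)/(q^3 + q^2*(1 + 5*I) + q*(14 + 5*I) + 14)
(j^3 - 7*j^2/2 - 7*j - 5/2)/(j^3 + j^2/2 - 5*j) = (2*j^3 - 7*j^2 - 14*j - 5)/(j*(2*j^2 + j - 10))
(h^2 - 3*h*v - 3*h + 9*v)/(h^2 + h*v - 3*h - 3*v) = (h - 3*v)/(h + v)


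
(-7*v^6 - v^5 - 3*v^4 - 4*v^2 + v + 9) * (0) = 0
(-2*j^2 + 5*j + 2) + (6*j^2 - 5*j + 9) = 4*j^2 + 11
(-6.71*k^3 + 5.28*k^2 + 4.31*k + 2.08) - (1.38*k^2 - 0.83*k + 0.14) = -6.71*k^3 + 3.9*k^2 + 5.14*k + 1.94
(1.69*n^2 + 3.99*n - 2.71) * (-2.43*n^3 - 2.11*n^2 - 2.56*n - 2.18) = -4.1067*n^5 - 13.2616*n^4 - 6.16*n^3 - 8.1805*n^2 - 1.7606*n + 5.9078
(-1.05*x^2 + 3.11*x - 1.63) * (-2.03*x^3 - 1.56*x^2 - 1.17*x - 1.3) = 2.1315*x^5 - 4.6753*x^4 - 0.314200000000001*x^3 + 0.2691*x^2 - 2.1359*x + 2.119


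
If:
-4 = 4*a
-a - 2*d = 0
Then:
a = -1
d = 1/2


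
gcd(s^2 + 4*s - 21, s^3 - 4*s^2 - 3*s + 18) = s - 3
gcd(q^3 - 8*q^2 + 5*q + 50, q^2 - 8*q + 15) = q - 5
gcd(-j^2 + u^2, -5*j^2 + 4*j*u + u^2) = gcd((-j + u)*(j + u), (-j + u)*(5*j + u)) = -j + u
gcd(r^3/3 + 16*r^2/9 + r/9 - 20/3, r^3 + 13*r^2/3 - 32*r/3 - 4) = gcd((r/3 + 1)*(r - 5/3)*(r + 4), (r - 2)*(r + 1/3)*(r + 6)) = 1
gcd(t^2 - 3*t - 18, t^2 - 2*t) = 1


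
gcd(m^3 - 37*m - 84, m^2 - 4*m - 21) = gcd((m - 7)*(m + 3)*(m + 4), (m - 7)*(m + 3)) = m^2 - 4*m - 21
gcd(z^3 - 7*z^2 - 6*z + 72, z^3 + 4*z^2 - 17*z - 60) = z^2 - z - 12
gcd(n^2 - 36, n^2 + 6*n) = n + 6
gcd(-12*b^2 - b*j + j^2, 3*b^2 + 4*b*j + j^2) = 3*b + j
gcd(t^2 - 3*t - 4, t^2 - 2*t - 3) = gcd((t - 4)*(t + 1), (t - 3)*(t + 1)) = t + 1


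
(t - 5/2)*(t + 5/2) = t^2 - 25/4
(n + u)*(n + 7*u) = n^2 + 8*n*u + 7*u^2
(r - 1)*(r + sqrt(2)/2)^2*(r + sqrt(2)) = r^4 - r^3 + 2*sqrt(2)*r^3 - 2*sqrt(2)*r^2 + 5*r^2/2 - 5*r/2 + sqrt(2)*r/2 - sqrt(2)/2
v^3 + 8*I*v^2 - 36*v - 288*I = (v - 6)*(v + 6)*(v + 8*I)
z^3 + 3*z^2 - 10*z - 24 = (z - 3)*(z + 2)*(z + 4)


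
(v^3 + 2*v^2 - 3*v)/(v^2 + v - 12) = v*(v^2 + 2*v - 3)/(v^2 + v - 12)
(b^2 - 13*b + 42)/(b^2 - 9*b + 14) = (b - 6)/(b - 2)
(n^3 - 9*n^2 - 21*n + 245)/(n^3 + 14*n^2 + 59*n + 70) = (n^2 - 14*n + 49)/(n^2 + 9*n + 14)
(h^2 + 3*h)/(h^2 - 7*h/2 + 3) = 2*h*(h + 3)/(2*h^2 - 7*h + 6)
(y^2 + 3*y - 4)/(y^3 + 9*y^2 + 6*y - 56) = (y - 1)/(y^2 + 5*y - 14)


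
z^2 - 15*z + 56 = (z - 8)*(z - 7)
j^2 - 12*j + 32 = (j - 8)*(j - 4)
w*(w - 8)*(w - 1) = w^3 - 9*w^2 + 8*w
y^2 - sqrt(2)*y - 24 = (y - 4*sqrt(2))*(y + 3*sqrt(2))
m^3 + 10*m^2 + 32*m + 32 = (m + 2)*(m + 4)^2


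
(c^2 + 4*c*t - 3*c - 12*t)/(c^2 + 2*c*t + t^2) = (c^2 + 4*c*t - 3*c - 12*t)/(c^2 + 2*c*t + t^2)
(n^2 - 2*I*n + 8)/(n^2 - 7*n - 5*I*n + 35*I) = (n^2 - 2*I*n + 8)/(n^2 - 7*n - 5*I*n + 35*I)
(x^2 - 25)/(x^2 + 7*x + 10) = (x - 5)/(x + 2)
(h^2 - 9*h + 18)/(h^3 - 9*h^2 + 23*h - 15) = (h - 6)/(h^2 - 6*h + 5)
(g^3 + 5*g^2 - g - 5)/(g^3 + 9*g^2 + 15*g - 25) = (g + 1)/(g + 5)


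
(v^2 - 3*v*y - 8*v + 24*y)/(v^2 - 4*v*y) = (v^2 - 3*v*y - 8*v + 24*y)/(v*(v - 4*y))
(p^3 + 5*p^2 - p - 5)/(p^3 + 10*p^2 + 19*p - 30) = (p + 1)/(p + 6)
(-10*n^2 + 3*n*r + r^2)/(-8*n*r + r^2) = (10*n^2 - 3*n*r - r^2)/(r*(8*n - r))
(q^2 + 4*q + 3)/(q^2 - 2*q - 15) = (q + 1)/(q - 5)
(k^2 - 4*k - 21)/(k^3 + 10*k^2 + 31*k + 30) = (k - 7)/(k^2 + 7*k + 10)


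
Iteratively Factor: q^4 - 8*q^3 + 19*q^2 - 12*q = (q - 3)*(q^3 - 5*q^2 + 4*q) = (q - 3)*(q - 1)*(q^2 - 4*q) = q*(q - 3)*(q - 1)*(q - 4)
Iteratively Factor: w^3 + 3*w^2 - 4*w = (w)*(w^2 + 3*w - 4) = w*(w - 1)*(w + 4)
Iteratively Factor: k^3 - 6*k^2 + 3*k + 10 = (k - 2)*(k^2 - 4*k - 5) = (k - 5)*(k - 2)*(k + 1)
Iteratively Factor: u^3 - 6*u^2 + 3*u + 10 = (u + 1)*(u^2 - 7*u + 10) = (u - 2)*(u + 1)*(u - 5)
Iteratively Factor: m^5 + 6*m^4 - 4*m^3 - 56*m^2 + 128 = (m + 4)*(m^4 + 2*m^3 - 12*m^2 - 8*m + 32) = (m + 2)*(m + 4)*(m^3 - 12*m + 16) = (m - 2)*(m + 2)*(m + 4)*(m^2 + 2*m - 8) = (m - 2)*(m + 2)*(m + 4)^2*(m - 2)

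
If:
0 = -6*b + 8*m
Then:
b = 4*m/3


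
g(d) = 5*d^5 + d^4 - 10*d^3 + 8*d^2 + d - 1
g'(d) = 25*d^4 + 4*d^3 - 30*d^2 + 16*d + 1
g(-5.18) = -16329.05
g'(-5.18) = 16556.62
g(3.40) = 2107.24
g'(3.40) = 3206.66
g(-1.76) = 1.70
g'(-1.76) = 97.98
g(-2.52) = -260.49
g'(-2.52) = 714.35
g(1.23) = 10.09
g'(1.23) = 39.96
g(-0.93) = 10.30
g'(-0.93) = -24.34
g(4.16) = 5950.44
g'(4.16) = 7323.45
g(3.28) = 1749.40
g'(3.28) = 2765.46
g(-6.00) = -35143.00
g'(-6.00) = 30361.00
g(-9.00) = -280756.00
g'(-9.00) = 158536.00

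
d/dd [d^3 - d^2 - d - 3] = 3*d^2 - 2*d - 1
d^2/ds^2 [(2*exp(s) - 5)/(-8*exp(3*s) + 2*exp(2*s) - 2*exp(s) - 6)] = (-128*exp(6*s) + 744*exp(5*s) - 190*exp(4*s) + 370*exp(3*s) - 591*exp(2*s) + 71*exp(s) - 33)*exp(s)/(2*(64*exp(9*s) - 48*exp(8*s) + 60*exp(7*s) + 119*exp(6*s) - 57*exp(5*s) + 78*exp(4*s) + 91*exp(3*s) - 18*exp(2*s) + 27*exp(s) + 27))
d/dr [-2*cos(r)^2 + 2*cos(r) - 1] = -2*sin(r) + 2*sin(2*r)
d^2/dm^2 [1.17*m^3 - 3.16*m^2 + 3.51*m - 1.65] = 7.02*m - 6.32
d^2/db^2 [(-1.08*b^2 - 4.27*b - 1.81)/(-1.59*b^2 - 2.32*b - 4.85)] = (-3.5527136788005e-15*b^4 + 13.622166*b^3 - 22.515354*b^2 - 157.508262*b - 53.714822)/(4.019679*b^6 + 17.595576*b^5 + 62.457903*b^4 + 119.831248*b^3 + 190.516245*b^2 + 163.7166*b + 114.084125)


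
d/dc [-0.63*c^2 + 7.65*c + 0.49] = 7.65 - 1.26*c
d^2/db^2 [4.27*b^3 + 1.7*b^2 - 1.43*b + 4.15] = 25.62*b + 3.4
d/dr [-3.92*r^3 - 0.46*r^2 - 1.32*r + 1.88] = -11.76*r^2 - 0.92*r - 1.32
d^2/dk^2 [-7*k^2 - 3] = -14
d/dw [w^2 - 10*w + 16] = 2*w - 10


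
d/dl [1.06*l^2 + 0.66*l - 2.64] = 2.12*l + 0.66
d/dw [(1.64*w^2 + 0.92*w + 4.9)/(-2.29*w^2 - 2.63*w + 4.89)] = (-2.2064*w^2 + 38.4812*w + 17.3858)/(5.2441*w^4 + 12.0454*w^3 - 15.4793*w^2 - 25.7214*w + 23.9121)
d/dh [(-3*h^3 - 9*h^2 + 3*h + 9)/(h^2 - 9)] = 3*(-h^2 + 6*h - 1)/(h^2 - 6*h + 9)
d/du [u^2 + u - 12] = 2*u + 1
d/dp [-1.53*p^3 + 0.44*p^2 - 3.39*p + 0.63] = -4.59*p^2 + 0.88*p - 3.39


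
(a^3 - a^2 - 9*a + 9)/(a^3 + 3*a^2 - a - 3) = (a - 3)/(a + 1)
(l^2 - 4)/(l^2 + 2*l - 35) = (l^2 - 4)/(l^2 + 2*l - 35)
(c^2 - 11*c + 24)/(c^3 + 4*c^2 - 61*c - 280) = (c - 3)/(c^2 + 12*c + 35)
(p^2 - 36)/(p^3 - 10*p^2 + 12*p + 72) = (p + 6)/(p^2 - 4*p - 12)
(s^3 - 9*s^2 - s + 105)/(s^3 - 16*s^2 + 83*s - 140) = (s + 3)/(s - 4)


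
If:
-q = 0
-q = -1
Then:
No Solution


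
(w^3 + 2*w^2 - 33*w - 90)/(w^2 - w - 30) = w + 3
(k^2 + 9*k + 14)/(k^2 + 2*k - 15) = (k^2 + 9*k + 14)/(k^2 + 2*k - 15)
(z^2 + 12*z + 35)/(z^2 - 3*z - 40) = (z + 7)/(z - 8)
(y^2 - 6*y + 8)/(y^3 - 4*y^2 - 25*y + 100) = (y - 2)/(y^2 - 25)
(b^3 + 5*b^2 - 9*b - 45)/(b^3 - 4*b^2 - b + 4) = (b^3 + 5*b^2 - 9*b - 45)/(b^3 - 4*b^2 - b + 4)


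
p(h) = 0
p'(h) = 0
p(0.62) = 0.00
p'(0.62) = 0.00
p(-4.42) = 0.00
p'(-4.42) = 0.00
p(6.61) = 0.00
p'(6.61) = 0.00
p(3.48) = 0.00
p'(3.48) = 0.00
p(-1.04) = 0.00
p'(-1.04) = 0.00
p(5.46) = 0.00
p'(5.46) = 0.00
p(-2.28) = 0.00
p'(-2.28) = 0.00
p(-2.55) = 0.00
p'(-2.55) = 0.00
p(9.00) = 0.00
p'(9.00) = 0.00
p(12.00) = 0.00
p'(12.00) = 0.00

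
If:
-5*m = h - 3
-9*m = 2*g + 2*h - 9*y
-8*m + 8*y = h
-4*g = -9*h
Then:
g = 0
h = 0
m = 3/5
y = 3/5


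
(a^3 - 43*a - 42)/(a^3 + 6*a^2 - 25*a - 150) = (a^2 - 6*a - 7)/(a^2 - 25)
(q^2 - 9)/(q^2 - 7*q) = (q^2 - 9)/(q*(q - 7))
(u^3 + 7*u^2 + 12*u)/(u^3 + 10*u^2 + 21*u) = (u + 4)/(u + 7)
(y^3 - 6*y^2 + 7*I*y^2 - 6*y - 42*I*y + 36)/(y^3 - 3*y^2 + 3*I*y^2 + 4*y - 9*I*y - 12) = (y^3 + y^2*(-6 + 7*I) + y*(-6 - 42*I) + 36)/(y^3 + y^2*(-3 + 3*I) + y*(4 - 9*I) - 12)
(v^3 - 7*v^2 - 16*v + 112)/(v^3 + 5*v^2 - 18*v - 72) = (v^2 - 3*v - 28)/(v^2 + 9*v + 18)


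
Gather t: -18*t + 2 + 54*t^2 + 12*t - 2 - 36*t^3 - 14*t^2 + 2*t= -36*t^3 + 40*t^2 - 4*t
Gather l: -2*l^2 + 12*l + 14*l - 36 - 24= -2*l^2 + 26*l - 60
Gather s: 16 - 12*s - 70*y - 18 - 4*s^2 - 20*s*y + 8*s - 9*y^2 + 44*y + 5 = -4*s^2 + s*(-20*y - 4) - 9*y^2 - 26*y + 3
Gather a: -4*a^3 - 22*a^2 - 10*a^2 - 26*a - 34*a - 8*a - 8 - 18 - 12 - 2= -4*a^3 - 32*a^2 - 68*a - 40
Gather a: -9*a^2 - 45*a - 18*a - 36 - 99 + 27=-9*a^2 - 63*a - 108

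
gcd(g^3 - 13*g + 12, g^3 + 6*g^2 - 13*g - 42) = g - 3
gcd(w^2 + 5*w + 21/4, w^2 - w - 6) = 1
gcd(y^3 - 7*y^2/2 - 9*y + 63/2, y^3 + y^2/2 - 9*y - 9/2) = y^2 - 9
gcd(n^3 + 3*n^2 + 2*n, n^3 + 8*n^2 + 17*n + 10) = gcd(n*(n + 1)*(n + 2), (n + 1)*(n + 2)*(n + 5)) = n^2 + 3*n + 2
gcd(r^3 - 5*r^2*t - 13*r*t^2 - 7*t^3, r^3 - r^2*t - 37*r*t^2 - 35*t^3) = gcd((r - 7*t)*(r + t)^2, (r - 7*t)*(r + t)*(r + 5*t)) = r^2 - 6*r*t - 7*t^2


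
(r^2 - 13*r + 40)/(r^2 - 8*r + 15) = (r - 8)/(r - 3)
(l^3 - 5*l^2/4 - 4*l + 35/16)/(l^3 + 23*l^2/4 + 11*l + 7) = (l^2 - 3*l + 5/4)/(l^2 + 4*l + 4)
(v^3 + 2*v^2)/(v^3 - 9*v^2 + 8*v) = v*(v + 2)/(v^2 - 9*v + 8)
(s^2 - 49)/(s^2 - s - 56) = (s - 7)/(s - 8)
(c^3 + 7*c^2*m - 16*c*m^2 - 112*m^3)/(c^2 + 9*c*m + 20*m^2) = (c^2 + 3*c*m - 28*m^2)/(c + 5*m)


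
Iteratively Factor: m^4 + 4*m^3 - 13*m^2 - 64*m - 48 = (m + 3)*(m^3 + m^2 - 16*m - 16) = (m - 4)*(m + 3)*(m^2 + 5*m + 4) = (m - 4)*(m + 1)*(m + 3)*(m + 4)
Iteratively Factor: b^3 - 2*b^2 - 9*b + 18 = (b - 2)*(b^2 - 9) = (b - 2)*(b + 3)*(b - 3)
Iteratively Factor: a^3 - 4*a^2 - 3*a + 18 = (a - 3)*(a^2 - a - 6) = (a - 3)*(a + 2)*(a - 3)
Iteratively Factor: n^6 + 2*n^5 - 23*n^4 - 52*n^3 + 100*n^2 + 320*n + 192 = (n + 4)*(n^5 - 2*n^4 - 15*n^3 + 8*n^2 + 68*n + 48) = (n - 4)*(n + 4)*(n^4 + 2*n^3 - 7*n^2 - 20*n - 12) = (n - 4)*(n - 3)*(n + 4)*(n^3 + 5*n^2 + 8*n + 4) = (n - 4)*(n - 3)*(n + 1)*(n + 4)*(n^2 + 4*n + 4) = (n - 4)*(n - 3)*(n + 1)*(n + 2)*(n + 4)*(n + 2)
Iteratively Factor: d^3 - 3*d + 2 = (d - 1)*(d^2 + d - 2) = (d - 1)^2*(d + 2)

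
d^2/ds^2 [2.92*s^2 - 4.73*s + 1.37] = 5.84000000000000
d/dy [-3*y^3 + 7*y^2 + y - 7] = -9*y^2 + 14*y + 1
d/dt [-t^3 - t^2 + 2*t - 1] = -3*t^2 - 2*t + 2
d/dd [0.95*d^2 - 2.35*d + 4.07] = 1.9*d - 2.35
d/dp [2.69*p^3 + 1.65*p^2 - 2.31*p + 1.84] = 8.07*p^2 + 3.3*p - 2.31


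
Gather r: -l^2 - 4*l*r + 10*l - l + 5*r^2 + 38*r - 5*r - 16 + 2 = -l^2 + 9*l + 5*r^2 + r*(33 - 4*l) - 14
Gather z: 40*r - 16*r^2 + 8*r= -16*r^2 + 48*r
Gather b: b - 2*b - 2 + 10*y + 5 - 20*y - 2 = -b - 10*y + 1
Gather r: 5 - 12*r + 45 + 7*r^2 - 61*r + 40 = 7*r^2 - 73*r + 90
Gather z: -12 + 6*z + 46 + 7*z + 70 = 13*z + 104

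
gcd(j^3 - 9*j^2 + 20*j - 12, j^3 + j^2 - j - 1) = j - 1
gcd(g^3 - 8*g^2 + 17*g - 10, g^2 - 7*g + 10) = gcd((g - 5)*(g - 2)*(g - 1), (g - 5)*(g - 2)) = g^2 - 7*g + 10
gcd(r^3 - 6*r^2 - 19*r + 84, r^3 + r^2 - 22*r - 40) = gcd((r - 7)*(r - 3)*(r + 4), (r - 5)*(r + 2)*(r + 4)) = r + 4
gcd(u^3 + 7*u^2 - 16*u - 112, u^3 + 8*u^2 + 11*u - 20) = u + 4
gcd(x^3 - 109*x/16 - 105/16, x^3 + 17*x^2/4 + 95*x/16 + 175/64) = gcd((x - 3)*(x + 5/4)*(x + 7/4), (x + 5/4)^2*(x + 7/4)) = x^2 + 3*x + 35/16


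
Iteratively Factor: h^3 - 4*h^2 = (h)*(h^2 - 4*h) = h^2*(h - 4)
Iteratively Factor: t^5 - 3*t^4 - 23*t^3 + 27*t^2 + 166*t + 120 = (t + 3)*(t^4 - 6*t^3 - 5*t^2 + 42*t + 40) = (t - 4)*(t + 3)*(t^3 - 2*t^2 - 13*t - 10) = (t - 5)*(t - 4)*(t + 3)*(t^2 + 3*t + 2) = (t - 5)*(t - 4)*(t + 2)*(t + 3)*(t + 1)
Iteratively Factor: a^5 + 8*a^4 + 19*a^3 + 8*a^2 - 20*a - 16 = (a + 2)*(a^4 + 6*a^3 + 7*a^2 - 6*a - 8) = (a - 1)*(a + 2)*(a^3 + 7*a^2 + 14*a + 8) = (a - 1)*(a + 2)*(a + 4)*(a^2 + 3*a + 2) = (a - 1)*(a + 1)*(a + 2)*(a + 4)*(a + 2)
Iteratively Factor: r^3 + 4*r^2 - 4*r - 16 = (r + 2)*(r^2 + 2*r - 8) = (r - 2)*(r + 2)*(r + 4)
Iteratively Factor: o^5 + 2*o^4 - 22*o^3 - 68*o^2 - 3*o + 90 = (o - 1)*(o^4 + 3*o^3 - 19*o^2 - 87*o - 90) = (o - 1)*(o + 3)*(o^3 - 19*o - 30) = (o - 1)*(o + 2)*(o + 3)*(o^2 - 2*o - 15) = (o - 1)*(o + 2)*(o + 3)^2*(o - 5)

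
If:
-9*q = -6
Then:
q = 2/3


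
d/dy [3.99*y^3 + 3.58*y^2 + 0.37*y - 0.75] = 11.97*y^2 + 7.16*y + 0.37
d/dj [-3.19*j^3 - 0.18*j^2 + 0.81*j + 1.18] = -9.57*j^2 - 0.36*j + 0.81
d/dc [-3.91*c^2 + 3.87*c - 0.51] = 3.87 - 7.82*c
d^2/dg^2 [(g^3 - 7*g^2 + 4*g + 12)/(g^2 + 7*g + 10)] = 8*(23*g^3 + 114*g^2 + 108*g - 128)/(g^6 + 21*g^5 + 177*g^4 + 763*g^3 + 1770*g^2 + 2100*g + 1000)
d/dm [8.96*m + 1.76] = 8.96000000000000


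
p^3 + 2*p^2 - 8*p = p*(p - 2)*(p + 4)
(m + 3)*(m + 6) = m^2 + 9*m + 18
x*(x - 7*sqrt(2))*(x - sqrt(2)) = x^3 - 8*sqrt(2)*x^2 + 14*x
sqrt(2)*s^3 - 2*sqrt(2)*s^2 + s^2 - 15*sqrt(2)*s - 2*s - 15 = (s - 5)*(s + 3)*(sqrt(2)*s + 1)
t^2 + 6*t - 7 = (t - 1)*(t + 7)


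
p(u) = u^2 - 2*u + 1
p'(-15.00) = -32.00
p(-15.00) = 256.00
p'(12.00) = 22.00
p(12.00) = 121.00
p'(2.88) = 3.76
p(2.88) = 3.53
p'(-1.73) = -5.46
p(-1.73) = 7.45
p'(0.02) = -1.96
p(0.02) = 0.96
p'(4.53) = 7.06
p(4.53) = 12.46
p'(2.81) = 3.62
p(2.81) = 3.28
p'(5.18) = 8.36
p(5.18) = 17.47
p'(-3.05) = -8.10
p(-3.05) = 16.40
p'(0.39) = -1.22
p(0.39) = 0.37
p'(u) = 2*u - 2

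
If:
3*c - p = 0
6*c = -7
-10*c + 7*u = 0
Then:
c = -7/6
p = -7/2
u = -5/3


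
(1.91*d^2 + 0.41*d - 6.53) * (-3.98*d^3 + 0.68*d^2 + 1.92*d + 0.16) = -7.6018*d^5 - 0.333*d^4 + 29.9354*d^3 - 3.3476*d^2 - 12.472*d - 1.0448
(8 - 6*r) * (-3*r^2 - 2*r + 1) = 18*r^3 - 12*r^2 - 22*r + 8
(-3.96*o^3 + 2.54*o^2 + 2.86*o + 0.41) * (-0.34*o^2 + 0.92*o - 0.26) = 1.3464*o^5 - 4.5068*o^4 + 2.394*o^3 + 1.8314*o^2 - 0.3664*o - 0.1066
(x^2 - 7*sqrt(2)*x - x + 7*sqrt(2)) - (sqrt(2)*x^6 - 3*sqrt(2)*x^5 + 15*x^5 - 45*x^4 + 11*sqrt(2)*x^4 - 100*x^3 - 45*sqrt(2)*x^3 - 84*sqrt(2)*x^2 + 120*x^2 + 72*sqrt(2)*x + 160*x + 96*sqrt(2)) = -sqrt(2)*x^6 - 15*x^5 + 3*sqrt(2)*x^5 - 11*sqrt(2)*x^4 + 45*x^4 + 45*sqrt(2)*x^3 + 100*x^3 - 119*x^2 + 84*sqrt(2)*x^2 - 161*x - 79*sqrt(2)*x - 89*sqrt(2)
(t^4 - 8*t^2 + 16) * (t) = t^5 - 8*t^3 + 16*t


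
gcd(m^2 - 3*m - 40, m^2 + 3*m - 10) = m + 5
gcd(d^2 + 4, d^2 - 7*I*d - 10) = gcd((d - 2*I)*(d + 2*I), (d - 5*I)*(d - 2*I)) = d - 2*I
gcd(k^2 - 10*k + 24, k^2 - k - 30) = k - 6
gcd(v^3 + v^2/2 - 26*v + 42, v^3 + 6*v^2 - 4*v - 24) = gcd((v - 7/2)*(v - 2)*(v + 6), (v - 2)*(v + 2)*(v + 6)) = v^2 + 4*v - 12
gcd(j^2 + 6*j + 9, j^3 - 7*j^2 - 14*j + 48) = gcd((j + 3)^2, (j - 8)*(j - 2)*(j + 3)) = j + 3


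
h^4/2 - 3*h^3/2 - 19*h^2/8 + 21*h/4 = h*(h/2 + 1)*(h - 7/2)*(h - 3/2)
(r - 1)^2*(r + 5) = r^3 + 3*r^2 - 9*r + 5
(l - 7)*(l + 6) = l^2 - l - 42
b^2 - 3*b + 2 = (b - 2)*(b - 1)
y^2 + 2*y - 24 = (y - 4)*(y + 6)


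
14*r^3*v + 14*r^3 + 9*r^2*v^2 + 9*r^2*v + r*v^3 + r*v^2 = (2*r + v)*(7*r + v)*(r*v + r)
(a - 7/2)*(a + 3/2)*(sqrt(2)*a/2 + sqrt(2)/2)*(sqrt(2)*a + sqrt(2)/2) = a^4 - a^3/2 - 31*a^2/4 - 71*a/8 - 21/8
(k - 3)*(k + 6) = k^2 + 3*k - 18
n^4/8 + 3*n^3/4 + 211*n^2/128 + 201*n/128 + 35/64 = (n/4 + 1/2)*(n/2 + 1/2)*(n + 5/4)*(n + 7/4)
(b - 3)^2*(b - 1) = b^3 - 7*b^2 + 15*b - 9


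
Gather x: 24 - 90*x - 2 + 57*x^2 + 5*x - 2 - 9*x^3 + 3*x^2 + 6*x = -9*x^3 + 60*x^2 - 79*x + 20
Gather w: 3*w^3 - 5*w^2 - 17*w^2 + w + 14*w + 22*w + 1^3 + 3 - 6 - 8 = 3*w^3 - 22*w^2 + 37*w - 10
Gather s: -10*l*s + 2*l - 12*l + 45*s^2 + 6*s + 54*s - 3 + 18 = -10*l + 45*s^2 + s*(60 - 10*l) + 15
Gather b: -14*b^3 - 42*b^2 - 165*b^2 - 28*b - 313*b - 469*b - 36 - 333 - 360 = -14*b^3 - 207*b^2 - 810*b - 729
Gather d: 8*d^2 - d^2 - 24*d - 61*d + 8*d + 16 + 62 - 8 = 7*d^2 - 77*d + 70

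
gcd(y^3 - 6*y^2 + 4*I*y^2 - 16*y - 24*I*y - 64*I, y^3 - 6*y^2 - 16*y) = y^2 - 6*y - 16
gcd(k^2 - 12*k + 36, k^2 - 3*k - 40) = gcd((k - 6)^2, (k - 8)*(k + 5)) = 1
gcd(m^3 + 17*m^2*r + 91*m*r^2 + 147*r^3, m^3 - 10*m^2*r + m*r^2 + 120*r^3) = m + 3*r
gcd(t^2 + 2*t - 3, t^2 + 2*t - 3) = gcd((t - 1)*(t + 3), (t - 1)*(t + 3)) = t^2 + 2*t - 3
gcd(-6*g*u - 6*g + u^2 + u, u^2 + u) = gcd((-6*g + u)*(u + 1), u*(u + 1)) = u + 1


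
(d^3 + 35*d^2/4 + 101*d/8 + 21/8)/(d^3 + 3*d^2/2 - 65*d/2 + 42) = (8*d^2 + 14*d + 3)/(4*(2*d^2 - 11*d + 12))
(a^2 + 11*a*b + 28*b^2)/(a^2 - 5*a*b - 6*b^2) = (a^2 + 11*a*b + 28*b^2)/(a^2 - 5*a*b - 6*b^2)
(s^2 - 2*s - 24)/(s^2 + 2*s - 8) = (s - 6)/(s - 2)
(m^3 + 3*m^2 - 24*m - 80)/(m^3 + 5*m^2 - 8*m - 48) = (m - 5)/(m - 3)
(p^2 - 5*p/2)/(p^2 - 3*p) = (p - 5/2)/(p - 3)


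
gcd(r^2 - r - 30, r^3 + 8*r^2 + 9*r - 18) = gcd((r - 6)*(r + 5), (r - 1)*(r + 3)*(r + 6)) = 1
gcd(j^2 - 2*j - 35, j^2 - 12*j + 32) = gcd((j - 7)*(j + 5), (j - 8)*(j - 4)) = 1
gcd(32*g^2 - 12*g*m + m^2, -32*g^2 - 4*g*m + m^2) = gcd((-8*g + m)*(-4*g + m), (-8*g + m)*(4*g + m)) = 8*g - m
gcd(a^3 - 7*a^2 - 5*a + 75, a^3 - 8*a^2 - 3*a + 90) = a^2 - 2*a - 15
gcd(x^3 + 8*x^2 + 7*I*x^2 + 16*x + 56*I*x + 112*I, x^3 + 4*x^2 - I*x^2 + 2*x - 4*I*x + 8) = x + 4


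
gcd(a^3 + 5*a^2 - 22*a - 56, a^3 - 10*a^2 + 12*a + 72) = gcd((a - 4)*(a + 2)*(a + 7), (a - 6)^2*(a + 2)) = a + 2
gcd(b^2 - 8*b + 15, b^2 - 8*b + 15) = b^2 - 8*b + 15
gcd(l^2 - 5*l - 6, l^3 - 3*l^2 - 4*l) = l + 1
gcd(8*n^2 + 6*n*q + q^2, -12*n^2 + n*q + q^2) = 4*n + q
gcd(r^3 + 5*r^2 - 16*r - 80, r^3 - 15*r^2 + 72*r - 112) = r - 4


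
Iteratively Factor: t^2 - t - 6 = (t - 3)*(t + 2)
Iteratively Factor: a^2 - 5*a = (a)*(a - 5)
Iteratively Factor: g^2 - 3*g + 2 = (g - 2)*(g - 1)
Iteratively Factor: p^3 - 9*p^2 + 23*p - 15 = (p - 3)*(p^2 - 6*p + 5) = (p - 3)*(p - 1)*(p - 5)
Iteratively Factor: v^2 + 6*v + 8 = (v + 2)*(v + 4)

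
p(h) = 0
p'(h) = 0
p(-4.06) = 0.00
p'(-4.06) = 0.00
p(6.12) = 0.00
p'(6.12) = 0.00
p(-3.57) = 0.00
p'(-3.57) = 0.00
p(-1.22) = 0.00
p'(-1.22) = 0.00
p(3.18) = 0.00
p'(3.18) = 0.00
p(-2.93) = 0.00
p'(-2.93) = 0.00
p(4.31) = 0.00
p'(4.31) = 0.00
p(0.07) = 0.00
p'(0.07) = 0.00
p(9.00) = 0.00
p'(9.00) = 0.00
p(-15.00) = 0.00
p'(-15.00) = 0.00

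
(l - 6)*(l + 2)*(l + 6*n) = l^3 + 6*l^2*n - 4*l^2 - 24*l*n - 12*l - 72*n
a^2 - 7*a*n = a*(a - 7*n)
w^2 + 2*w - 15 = (w - 3)*(w + 5)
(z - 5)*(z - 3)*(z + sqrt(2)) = z^3 - 8*z^2 + sqrt(2)*z^2 - 8*sqrt(2)*z + 15*z + 15*sqrt(2)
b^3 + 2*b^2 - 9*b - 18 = (b - 3)*(b + 2)*(b + 3)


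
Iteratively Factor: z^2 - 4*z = (z)*(z - 4)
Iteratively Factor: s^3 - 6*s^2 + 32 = (s + 2)*(s^2 - 8*s + 16) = (s - 4)*(s + 2)*(s - 4)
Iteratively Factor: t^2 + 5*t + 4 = (t + 4)*(t + 1)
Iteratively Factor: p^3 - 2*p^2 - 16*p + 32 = (p - 4)*(p^2 + 2*p - 8) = (p - 4)*(p - 2)*(p + 4)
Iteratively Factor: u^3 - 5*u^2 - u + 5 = (u + 1)*(u^2 - 6*u + 5) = (u - 1)*(u + 1)*(u - 5)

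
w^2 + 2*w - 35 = (w - 5)*(w + 7)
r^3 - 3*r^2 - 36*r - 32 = (r - 8)*(r + 1)*(r + 4)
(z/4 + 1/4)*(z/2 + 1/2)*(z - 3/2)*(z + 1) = z^4/8 + 3*z^3/16 - 3*z^2/16 - 7*z/16 - 3/16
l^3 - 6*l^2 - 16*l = l*(l - 8)*(l + 2)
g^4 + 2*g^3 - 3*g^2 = g^2*(g - 1)*(g + 3)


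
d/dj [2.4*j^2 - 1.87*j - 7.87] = 4.8*j - 1.87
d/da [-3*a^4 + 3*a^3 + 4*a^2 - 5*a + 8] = -12*a^3 + 9*a^2 + 8*a - 5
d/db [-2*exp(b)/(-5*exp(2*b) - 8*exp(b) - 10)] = 10*(2 - exp(2*b))*exp(b)/(25*exp(4*b) + 80*exp(3*b) + 164*exp(2*b) + 160*exp(b) + 100)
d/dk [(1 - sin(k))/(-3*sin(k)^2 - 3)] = (2*sin(k) + cos(k)^2)*cos(k)/(3*(sin(k)^2 + 1)^2)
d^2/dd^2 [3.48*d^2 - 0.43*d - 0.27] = 6.96000000000000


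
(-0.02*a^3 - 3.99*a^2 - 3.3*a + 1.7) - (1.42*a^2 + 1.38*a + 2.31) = -0.02*a^3 - 5.41*a^2 - 4.68*a - 0.61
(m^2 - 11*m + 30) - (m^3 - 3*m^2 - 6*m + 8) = -m^3 + 4*m^2 - 5*m + 22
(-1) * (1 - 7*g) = 7*g - 1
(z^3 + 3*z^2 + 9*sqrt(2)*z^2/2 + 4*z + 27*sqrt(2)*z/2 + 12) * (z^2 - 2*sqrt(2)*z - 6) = z^5 + 3*z^4 + 5*sqrt(2)*z^4/2 - 20*z^3 + 15*sqrt(2)*z^3/2 - 60*z^2 - 35*sqrt(2)*z^2 - 105*sqrt(2)*z - 24*z - 72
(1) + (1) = 2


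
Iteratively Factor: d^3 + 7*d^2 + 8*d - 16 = (d + 4)*(d^2 + 3*d - 4) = (d - 1)*(d + 4)*(d + 4)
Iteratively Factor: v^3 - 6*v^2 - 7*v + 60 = (v - 5)*(v^2 - v - 12) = (v - 5)*(v + 3)*(v - 4)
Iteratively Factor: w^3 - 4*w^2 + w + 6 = (w - 3)*(w^2 - w - 2) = (w - 3)*(w + 1)*(w - 2)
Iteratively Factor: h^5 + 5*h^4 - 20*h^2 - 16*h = (h + 2)*(h^4 + 3*h^3 - 6*h^2 - 8*h) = (h + 1)*(h + 2)*(h^3 + 2*h^2 - 8*h) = (h - 2)*(h + 1)*(h + 2)*(h^2 + 4*h) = h*(h - 2)*(h + 1)*(h + 2)*(h + 4)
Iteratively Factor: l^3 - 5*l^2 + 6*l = (l - 2)*(l^2 - 3*l) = (l - 3)*(l - 2)*(l)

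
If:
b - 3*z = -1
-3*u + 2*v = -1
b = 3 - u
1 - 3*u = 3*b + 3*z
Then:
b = -9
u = 12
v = 35/2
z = -8/3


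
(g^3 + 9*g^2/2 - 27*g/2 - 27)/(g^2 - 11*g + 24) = (g^2 + 15*g/2 + 9)/(g - 8)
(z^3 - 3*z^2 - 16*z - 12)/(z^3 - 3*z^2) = (z^3 - 3*z^2 - 16*z - 12)/(z^2*(z - 3))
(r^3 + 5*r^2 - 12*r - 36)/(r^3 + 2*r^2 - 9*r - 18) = (r + 6)/(r + 3)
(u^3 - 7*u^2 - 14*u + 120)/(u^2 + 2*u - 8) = (u^2 - 11*u + 30)/(u - 2)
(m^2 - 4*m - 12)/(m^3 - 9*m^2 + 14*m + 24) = (m + 2)/(m^2 - 3*m - 4)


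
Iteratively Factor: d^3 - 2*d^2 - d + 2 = (d - 1)*(d^2 - d - 2) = (d - 2)*(d - 1)*(d + 1)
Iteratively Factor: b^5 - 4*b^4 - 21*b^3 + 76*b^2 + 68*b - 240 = (b + 4)*(b^4 - 8*b^3 + 11*b^2 + 32*b - 60) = (b + 2)*(b + 4)*(b^3 - 10*b^2 + 31*b - 30) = (b - 5)*(b + 2)*(b + 4)*(b^2 - 5*b + 6) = (b - 5)*(b - 2)*(b + 2)*(b + 4)*(b - 3)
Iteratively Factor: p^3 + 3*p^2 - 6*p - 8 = (p + 1)*(p^2 + 2*p - 8) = (p - 2)*(p + 1)*(p + 4)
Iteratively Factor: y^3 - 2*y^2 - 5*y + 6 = (y - 3)*(y^2 + y - 2) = (y - 3)*(y - 1)*(y + 2)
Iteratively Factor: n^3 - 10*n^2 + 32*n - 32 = (n - 4)*(n^2 - 6*n + 8) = (n - 4)^2*(n - 2)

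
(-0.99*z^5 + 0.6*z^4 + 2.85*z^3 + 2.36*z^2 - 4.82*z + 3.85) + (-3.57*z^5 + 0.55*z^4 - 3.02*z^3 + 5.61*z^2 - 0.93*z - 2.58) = -4.56*z^5 + 1.15*z^4 - 0.17*z^3 + 7.97*z^2 - 5.75*z + 1.27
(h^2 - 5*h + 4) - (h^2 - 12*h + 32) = 7*h - 28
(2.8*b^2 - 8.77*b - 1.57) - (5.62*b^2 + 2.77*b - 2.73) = -2.82*b^2 - 11.54*b + 1.16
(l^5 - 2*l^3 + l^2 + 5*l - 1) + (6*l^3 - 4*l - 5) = l^5 + 4*l^3 + l^2 + l - 6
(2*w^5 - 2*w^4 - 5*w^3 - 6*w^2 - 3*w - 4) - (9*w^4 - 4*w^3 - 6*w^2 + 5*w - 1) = 2*w^5 - 11*w^4 - w^3 - 8*w - 3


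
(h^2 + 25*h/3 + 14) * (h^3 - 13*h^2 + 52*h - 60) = h^5 - 14*h^4/3 - 127*h^3/3 + 574*h^2/3 + 228*h - 840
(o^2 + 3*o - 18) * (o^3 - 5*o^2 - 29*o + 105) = o^5 - 2*o^4 - 62*o^3 + 108*o^2 + 837*o - 1890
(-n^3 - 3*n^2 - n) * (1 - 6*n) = 6*n^4 + 17*n^3 + 3*n^2 - n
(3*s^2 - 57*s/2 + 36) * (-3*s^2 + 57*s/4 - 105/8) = -9*s^4 + 513*s^3/4 - 1107*s^2/2 + 14193*s/16 - 945/2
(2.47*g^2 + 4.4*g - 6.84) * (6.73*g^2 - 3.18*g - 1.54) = 16.6231*g^4 + 21.7574*g^3 - 63.829*g^2 + 14.9752*g + 10.5336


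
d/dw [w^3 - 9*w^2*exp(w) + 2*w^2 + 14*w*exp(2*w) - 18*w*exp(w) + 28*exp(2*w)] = -9*w^2*exp(w) + 3*w^2 + 28*w*exp(2*w) - 36*w*exp(w) + 4*w + 70*exp(2*w) - 18*exp(w)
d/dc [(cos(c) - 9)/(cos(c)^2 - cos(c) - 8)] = (cos(c)^2 - 18*cos(c) + 17)*sin(c)/(sin(c)^2 + cos(c) + 7)^2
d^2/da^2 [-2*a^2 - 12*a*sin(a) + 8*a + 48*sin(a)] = 12*a*sin(a) - 48*sin(a) - 24*cos(a) - 4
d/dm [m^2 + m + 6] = 2*m + 1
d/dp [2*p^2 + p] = 4*p + 1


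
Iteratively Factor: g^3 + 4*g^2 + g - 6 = (g + 2)*(g^2 + 2*g - 3) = (g - 1)*(g + 2)*(g + 3)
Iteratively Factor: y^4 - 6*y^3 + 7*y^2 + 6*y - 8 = (y + 1)*(y^3 - 7*y^2 + 14*y - 8) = (y - 2)*(y + 1)*(y^2 - 5*y + 4) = (y - 4)*(y - 2)*(y + 1)*(y - 1)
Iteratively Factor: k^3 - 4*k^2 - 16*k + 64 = (k - 4)*(k^2 - 16) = (k - 4)^2*(k + 4)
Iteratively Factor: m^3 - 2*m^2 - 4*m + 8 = (m - 2)*(m^2 - 4) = (m - 2)^2*(m + 2)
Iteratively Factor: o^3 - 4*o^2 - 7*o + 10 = (o - 1)*(o^2 - 3*o - 10) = (o - 1)*(o + 2)*(o - 5)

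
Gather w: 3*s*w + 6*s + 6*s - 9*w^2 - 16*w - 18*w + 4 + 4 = 12*s - 9*w^2 + w*(3*s - 34) + 8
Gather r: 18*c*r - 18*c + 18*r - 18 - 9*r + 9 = -18*c + r*(18*c + 9) - 9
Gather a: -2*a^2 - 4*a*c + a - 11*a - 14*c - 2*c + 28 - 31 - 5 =-2*a^2 + a*(-4*c - 10) - 16*c - 8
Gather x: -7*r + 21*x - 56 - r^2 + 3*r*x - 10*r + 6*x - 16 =-r^2 - 17*r + x*(3*r + 27) - 72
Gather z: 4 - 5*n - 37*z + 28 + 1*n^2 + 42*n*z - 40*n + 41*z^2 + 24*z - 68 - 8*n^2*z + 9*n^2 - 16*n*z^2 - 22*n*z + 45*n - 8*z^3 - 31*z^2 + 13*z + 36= 10*n^2 - 8*z^3 + z^2*(10 - 16*n) + z*(-8*n^2 + 20*n)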